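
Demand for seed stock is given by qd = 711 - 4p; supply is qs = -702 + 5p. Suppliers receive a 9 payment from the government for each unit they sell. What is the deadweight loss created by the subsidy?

Deadweight loss = 90

Pre-subsidy: 711 - 4p = -702 + 5p gives p* = 157, q* = 83.
With the subsidy, sellers receive ps = pb + 9 for each unit, where pb is the price buyers pay.
Supply in terms of pb becomes qs = -702 + 5(pb + 9) = -657 + 5pb. Setting this equal to demand: 711 - 4pb = -657 + 5pb, so pb = 152.
Sellers receive ps = 152 + 9 = 161; q' = 711 − 4·152 = 103.
The subsidy expands output by 103 − 83 = 20 past the efficient level; on those units the gap between marginal cost and willingness to pay runs from 0 up to 9.
DWL = ½ × 9 × 20 = 90.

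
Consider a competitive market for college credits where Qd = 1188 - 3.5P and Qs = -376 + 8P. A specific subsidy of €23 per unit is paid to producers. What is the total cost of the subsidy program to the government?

Pre-subsidy: 1188 - 3.5P = -376 + 8P gives P* = 136, Q* = 712.
With the subsidy, sellers receive Ps = Pb + 23 for each unit, where Pb is the price buyers pay.
Supply in terms of Pb becomes Qs = -376 + 8(Pb + 23) = -192 + 8Pb. Setting this equal to demand: 1188 - 3.5Pb = -192 + 8Pb, so Pb = 120.
Sellers receive Ps = 120 + 23 = 143; Q' = 1188 − 3.5·120 = 768.
Government outlay = subsidy × quantity = 23 × 768 = 17664.

Government cost = €17664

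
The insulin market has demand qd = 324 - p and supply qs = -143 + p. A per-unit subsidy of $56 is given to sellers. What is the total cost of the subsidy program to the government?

Government cost = $6636

Pre-subsidy: 324 - p = -143 + p gives p* = 233.5, q* = 90.5.
With the subsidy, sellers receive ps = pb + 56 for each unit, where pb is the price buyers pay.
Supply in terms of pb becomes qs = -143 + 1(pb + 56) = -87 + pb. Setting this equal to demand: 324 - pb = -87 + pb, so pb = 205.5.
Sellers receive ps = 205.5 + 56 = 261.5; q' = 324 − 1·205.5 = 118.5.
Government outlay = subsidy × quantity = 56 × 118.5 = 6636.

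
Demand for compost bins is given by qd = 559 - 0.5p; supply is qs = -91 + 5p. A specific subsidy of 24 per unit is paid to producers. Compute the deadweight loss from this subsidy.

Deadweight loss = 1440/11

Pre-subsidy: 559 - 0.5p = -91 + 5p gives p* = 1300/11, q* = 5499/11.
With the subsidy, sellers receive ps = pb + 24 for each unit, where pb is the price buyers pay.
Supply in terms of pb becomes qs = -91 + 5(pb + 24) = 29 + 5pb. Setting this equal to demand: 559 - 0.5pb = 29 + 5pb, so pb = 1060/11.
Sellers receive ps = 1060/11 + 24 = 1324/11; q' = 559 − 0.5·(1060/11) = 5619/11.
The subsidy expands output by 5619/11 − 5499/11 = 120/11 past the efficient level; on those units the gap between marginal cost and willingness to pay runs from 0 up to 24.
DWL = ½ × 24 × 120/11 = 1440/11.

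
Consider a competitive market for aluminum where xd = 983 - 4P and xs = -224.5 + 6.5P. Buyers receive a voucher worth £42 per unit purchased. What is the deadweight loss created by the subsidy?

Deadweight loss = £2184

Pre-subsidy: 983 - 4P = -224.5 + 6.5P gives P* = 115, x* = 523.
With the rebate, buyers effectively pay Pb = Ps − 42, where Ps is the price sellers receive.
Demand in terms of Ps becomes xd = 983 − 4(Ps − 42) = 1151 - 4Ps. Setting this equal to supply: 1151 - 4Ps = -224.5 + 6.5Ps, so Ps = 131.
Buyers pay Pb = 131 − 42 = 89; x' = -224.5 + 6.5·131 = 627.
The subsidy expands output by 627 − 523 = 104 past the efficient level; on those units the gap between marginal cost and willingness to pay runs from 0 up to 42.
DWL = ½ × 42 × 104 = 2184.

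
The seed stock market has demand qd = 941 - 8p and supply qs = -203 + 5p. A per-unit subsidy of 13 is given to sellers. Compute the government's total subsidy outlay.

Government cost = 3601

Pre-subsidy: 941 - 8p = -203 + 5p gives p* = 88, q* = 237.
With the subsidy, sellers receive ps = pb + 13 for each unit, where pb is the price buyers pay.
Supply in terms of pb becomes qs = -203 + 5(pb + 13) = -138 + 5pb. Setting this equal to demand: 941 - 8pb = -138 + 5pb, so pb = 83.
Sellers receive ps = 83 + 13 = 96; q' = 941 − 8·83 = 277.
Government outlay = subsidy × quantity = 13 × 277 = 3601.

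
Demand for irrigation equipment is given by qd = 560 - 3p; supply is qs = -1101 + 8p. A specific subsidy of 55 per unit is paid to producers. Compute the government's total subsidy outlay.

Government cost = 12485

Pre-subsidy: 560 - 3p = -1101 + 8p gives p* = 151, q* = 107.
With the subsidy, sellers receive ps = pb + 55 for each unit, where pb is the price buyers pay.
Supply in terms of pb becomes qs = -1101 + 8(pb + 55) = -661 + 8pb. Setting this equal to demand: 560 - 3pb = -661 + 8pb, so pb = 111.
Sellers receive ps = 111 + 55 = 166; q' = 560 − 3·111 = 227.
Government outlay = subsidy × quantity = 55 × 227 = 12485.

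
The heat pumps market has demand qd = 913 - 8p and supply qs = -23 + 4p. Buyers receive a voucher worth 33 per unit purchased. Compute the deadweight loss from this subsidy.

Pre-subsidy: 913 - 8p = -23 + 4p gives p* = 78, q* = 289.
With the rebate, buyers effectively pay pb = ps − 33, where ps is the price sellers receive.
Demand in terms of ps becomes qd = 913 − 8(ps − 33) = 1177 - 8ps. Setting this equal to supply: 1177 - 8ps = -23 + 4ps, so ps = 100.
Buyers pay pb = 100 − 33 = 67; q' = -23 + 4·100 = 377.
The subsidy expands output by 377 − 289 = 88 past the efficient level; on those units the gap between marginal cost and willingness to pay runs from 0 up to 33.
DWL = ½ × 33 × 88 = 1452.

Deadweight loss = 1452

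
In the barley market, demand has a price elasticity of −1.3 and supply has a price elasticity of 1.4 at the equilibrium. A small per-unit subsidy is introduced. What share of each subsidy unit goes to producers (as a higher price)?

Producer share = 13/27

For a small subsidy around the equilibrium, the benefit split depends on the relative slopes, which at a point are proportional to the elasticities.
Buyer share = εs/(εs + |εd|) = 1.4/(1.4 + 1.3) = 14/27; seller share = |εd|/(εs + |εd|) = 13/27.
So producers capture 13/27 of the subsidy.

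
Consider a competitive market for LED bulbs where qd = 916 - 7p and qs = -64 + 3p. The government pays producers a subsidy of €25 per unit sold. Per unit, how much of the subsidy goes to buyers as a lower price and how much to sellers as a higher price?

Pre-subsidy: 916 - 7p = -64 + 3p gives p* = 98, q* = 230.
With the subsidy, sellers receive ps = pb + 25 for each unit, where pb is the price buyers pay.
Supply in terms of pb becomes qs = -64 + 3(pb + 25) = 11 + 3pb. Setting this equal to demand: 916 - 7pb = 11 + 3pb, so pb = 90.5.
Sellers receive ps = 90.5 + 25 = 115.5; q' = 916 − 7·90.5 = 282.5.
Buyers' price falls by p* − pb = 98 − 90.5 = 7.5; sellers' price rises by ps − p* = 115.5 − 98 = 17.5.

Buyers gain €7.5 per unit; sellers gain €17.5 per unit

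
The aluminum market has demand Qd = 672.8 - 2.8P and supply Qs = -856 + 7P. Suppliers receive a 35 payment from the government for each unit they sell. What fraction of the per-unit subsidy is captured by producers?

Pre-subsidy: 672.8 - 2.8P = -856 + 7P gives P* = 156, Q* = 236.
With the subsidy, sellers receive Ps = Pb + 35 for each unit, where Pb is the price buyers pay.
Supply in terms of Pb becomes Qs = -856 + 7(Pb + 35) = -611 + 7Pb. Setting this equal to demand: 672.8 - 2.8Pb = -611 + 7Pb, so Pb = 131.
Sellers receive Ps = 131 + 35 = 166; Q' = 672.8 − 2.8·131 = 306.
Buyers' price falls by P* − Pb = 156 − 131 = 25; sellers' price rises by Ps − P* = 166 − 156 = 10.
So producers capture 10/35 = 2/7 of each unit of subsidy.

Producer share = 2/7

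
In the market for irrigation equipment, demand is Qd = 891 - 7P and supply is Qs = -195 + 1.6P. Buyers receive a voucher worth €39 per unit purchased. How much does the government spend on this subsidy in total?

Government cost = 96993/43

Pre-subsidy: 891 - 7P = -195 + 1.6P gives P* = 5430/43, Q* = 303/43.
With the rebate, buyers effectively pay Pb = Ps − 39, where Ps is the price sellers receive.
Demand in terms of Ps becomes Qd = 891 − 7(Ps − 39) = 1164 - 7Ps. Setting this equal to supply: 1164 - 7Ps = -195 + 1.6Ps, so Ps = 6795/43.
Buyers pay Pb = 6795/43 − 39 = 5118/43; Q' = -195 + 1.6·(6795/43) = 2487/43.
Government outlay = subsidy × quantity = 39 × 2487/43 = 96993/43.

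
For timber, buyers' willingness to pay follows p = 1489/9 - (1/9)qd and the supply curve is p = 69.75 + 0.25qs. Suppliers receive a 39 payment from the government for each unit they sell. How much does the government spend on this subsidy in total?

Pre-subsidy: 1489/9 - (1/9)q = 69.75 + 0.25q gives q* = 265 and p* = 136.
With the subsidy, sellers receive ps = pb + 39 for each unit, where pb is the price buyers pay.
On the curves, pb = 1489/9 - (1/9)q and ps = 69.75 + 0.25q; the wedge ps − pb = 39 gives 69.75 + 0.25q − (1489/9 - (1/9)q) = 39, so q' = 373.
Then pb = 1489/9 − (1/9)·373 = 124 and ps = 69.75 + 0.25·373 = 163.
Government outlay = subsidy × quantity = 39 × 373 = 14547.

Government cost = 14547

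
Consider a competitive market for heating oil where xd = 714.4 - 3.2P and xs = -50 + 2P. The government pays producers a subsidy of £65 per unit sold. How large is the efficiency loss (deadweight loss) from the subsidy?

Deadweight loss = £2600

Pre-subsidy: 714.4 - 3.2P = -50 + 2P gives P* = 147, x* = 244.
With the subsidy, sellers receive Ps = Pb + 65 for each unit, where Pb is the price buyers pay.
Supply in terms of Pb becomes xs = -50 + 2(Pb + 65) = 80 + 2Pb. Setting this equal to demand: 714.4 - 3.2Pb = 80 + 2Pb, so Pb = 122.
Sellers receive Ps = 122 + 65 = 187; x' = 714.4 − 3.2·122 = 324.
The subsidy expands output by 324 − 244 = 80 past the efficient level; on those units the gap between marginal cost and willingness to pay runs from 0 up to 65.
DWL = ½ × 65 × 80 = 2600.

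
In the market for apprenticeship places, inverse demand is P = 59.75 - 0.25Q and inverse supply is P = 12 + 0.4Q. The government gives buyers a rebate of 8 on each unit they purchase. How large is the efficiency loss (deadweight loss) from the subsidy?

Deadweight loss = 640/13

Pre-subsidy: 59.75 - 0.25Q = 12 + 0.4Q gives Q* = 955/13 and P* = 538/13.
With the rebate, buyers effectively pay Pb = Ps − 8, where Ps is the price sellers receive.
On the curves, Pb = 59.75 - 0.25Q and Ps = 12 + 0.4Q; the wedge Ps − Pb = 8 gives 12 + 0.4Q − (59.75 - 0.25Q) = 8, so Q' = 1115/13.
Then Pb = 59.75 − 0.25·(1115/13) = 498/13 and Ps = 12 + 0.4·(1115/13) = 602/13.
The subsidy expands output by 1115/13 − 955/13 = 160/13 past the efficient level; on those units the gap between marginal cost and willingness to pay runs from 0 up to 8.
DWL = ½ × 8 × 160/13 = 640/13.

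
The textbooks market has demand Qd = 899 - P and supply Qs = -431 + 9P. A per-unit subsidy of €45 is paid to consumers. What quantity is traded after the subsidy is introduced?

Q' = 806.5

Pre-subsidy: 899 - P = -431 + 9P gives P* = 133, Q* = 766.
With the rebate, buyers effectively pay Pb = Ps − 45, where Ps is the price sellers receive.
Demand in terms of Ps becomes Qd = 899 − 1(Ps − 45) = 944 - Ps. Setting this equal to supply: 944 - Ps = -431 + 9Ps, so Ps = 137.5.
Buyers pay Pb = 137.5 − 45 = 92.5; Q' = -431 + 9·137.5 = 806.5.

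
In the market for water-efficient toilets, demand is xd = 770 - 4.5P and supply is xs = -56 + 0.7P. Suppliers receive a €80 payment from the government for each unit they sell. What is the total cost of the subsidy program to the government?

Government cost = 107800/13

Pre-subsidy: 770 - 4.5P = -56 + 0.7P gives P* = 2065/13, x* = 1435/26.
With the subsidy, sellers receive Ps = Pb + 80 for each unit, where Pb is the price buyers pay.
Supply in terms of Pb becomes xs = -56 + 0.7(Pb + 80) = 0 + 0.7Pb. Setting this equal to demand: 770 - 4.5Pb = 0 + 0.7Pb, so Pb = 1925/13.
Sellers receive Ps = 1925/13 + 80 = 2965/13; x' = 770 − 4.5·(1925/13) = 2695/26.
Government outlay = subsidy × quantity = 80 × 2695/26 = 107800/13.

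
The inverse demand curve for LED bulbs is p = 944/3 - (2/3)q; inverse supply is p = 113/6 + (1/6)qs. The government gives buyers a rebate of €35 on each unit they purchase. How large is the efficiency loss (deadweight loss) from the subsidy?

Deadweight loss = €735

Pre-subsidy: 944/3 - (2/3)q = 113/6 + (1/6)q gives q* = 355 and p* = 78.
With the rebate, buyers effectively pay pb = ps − 35, where ps is the price sellers receive.
On the curves, pb = 944/3 - (2/3)q and ps = 113/6 + (1/6)q; the wedge ps − pb = 35 gives 113/6 + (1/6)q − (944/3 - (2/3)q) = 35, so q' = 397.
Then pb = 944/3 − (2/3)·397 = 50 and ps = 113/6 + (1/6)·397 = 85.
The subsidy expands output by 397 − 355 = 42 past the efficient level; on those units the gap between marginal cost and willingness to pay runs from 0 up to 35.
DWL = ½ × 35 × 42 = 735.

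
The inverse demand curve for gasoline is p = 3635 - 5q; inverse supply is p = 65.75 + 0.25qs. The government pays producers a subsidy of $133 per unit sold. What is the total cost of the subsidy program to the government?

Pre-subsidy: 3635 - 5q = 65.75 + 0.25q gives q* = 4759/7 and p* = 1650/7.
With the subsidy, sellers receive ps = pb + 133 for each unit, where pb is the price buyers pay.
On the curves, pb = 3635 - 5q and ps = 65.75 + 0.25q; the wedge ps − pb = 133 gives 65.75 + 0.25q − (3635 - 5q) = 133, so q' = 14809/21.
Then pb = 3635 − 5·(14809/21) = 2290/21 and ps = 65.75 + 0.25·(14809/21) = 5083/21.
Government outlay = subsidy × quantity = 133 × 14809/21 = 281371/3.

Government cost = 281371/3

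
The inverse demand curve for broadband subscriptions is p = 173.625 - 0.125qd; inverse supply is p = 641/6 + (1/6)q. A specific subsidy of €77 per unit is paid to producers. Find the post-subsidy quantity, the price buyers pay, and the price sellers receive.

Pre-subsidy: 173.625 - 0.125q = 641/6 + (1/6)q gives q* = 229 and p* = 145.
With the subsidy, sellers receive ps = pb + 77 for each unit, where pb is the price buyers pay.
On the curves, pb = 173.625 - 0.125q and ps = 641/6 + (1/6)q; the wedge ps − pb = 77 gives 641/6 + (1/6)q − (173.625 - 0.125q) = 77, so q' = 493.
Then pb = 173.625 − 0.125·493 = 112 and ps = 641/6 + (1/6)·493 = 189.

q' = 493; buyers pay €112; sellers receive €189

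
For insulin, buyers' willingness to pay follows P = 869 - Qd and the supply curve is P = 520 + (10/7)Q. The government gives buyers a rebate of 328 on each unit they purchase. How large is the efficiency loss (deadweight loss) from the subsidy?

Deadweight loss = 376544/17

Pre-subsidy: 869 - Q = 520 + (10/7)Q gives Q* = 2443/17 and P* = 12330/17.
With the rebate, buyers effectively pay Pb = Ps − 328, where Ps is the price sellers receive.
On the curves, Pb = 869 - Q and Ps = 520 + (10/7)Q; the wedge Ps − Pb = 328 gives 520 + (10/7)Q − (869 - Q) = 328, so Q' = 4739/17.
Then Pb = 869 − 1·(4739/17) = 10034/17 and Ps = 520 + (10/7)·(4739/17) = 15610/17.
The subsidy expands output by 4739/17 − 2443/17 = 2296/17 past the efficient level; on those units the gap between marginal cost and willingness to pay runs from 0 up to 328.
DWL = ½ × 328 × 2296/17 = 376544/17.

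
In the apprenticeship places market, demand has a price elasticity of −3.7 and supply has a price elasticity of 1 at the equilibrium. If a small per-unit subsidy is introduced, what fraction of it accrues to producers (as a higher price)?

For a small subsidy around the equilibrium, the benefit split depends on the relative slopes, which at a point are proportional to the elasticities.
Buyer share = εs/(εs + |εd|) = 1/(1 + 3.7) = 10/47; seller share = |εd|/(εs + |εd|) = 37/47.
So producers capture 37/47 of the subsidy.

Producer share = 37/47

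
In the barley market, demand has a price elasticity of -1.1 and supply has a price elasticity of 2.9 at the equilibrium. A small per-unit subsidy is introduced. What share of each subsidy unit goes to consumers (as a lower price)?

For a small subsidy around the equilibrium, the benefit split depends on the relative slopes, which at a point are proportional to the elasticities.
Buyer share = εs/(εs + |εd|) = 2.9/(2.9 + 1.1) = 0.725; seller share = |εd|/(εs + |εd|) = 0.275.

Consumer share = 0.725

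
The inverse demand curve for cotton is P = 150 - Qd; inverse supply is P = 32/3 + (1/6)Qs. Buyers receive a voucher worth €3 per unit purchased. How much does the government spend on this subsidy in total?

Government cost = €366

Pre-subsidy: 150 - Q = 32/3 + (1/6)Q gives Q* = 836/7 and P* = 214/7.
With the rebate, buyers effectively pay Pb = Ps − 3, where Ps is the price sellers receive.
On the curves, Pb = 150 - Q and Ps = 32/3 + (1/6)Q; the wedge Ps − Pb = 3 gives 32/3 + (1/6)Q − (150 - Q) = 3, so Q' = 122.
Then Pb = 150 − 1·122 = 28 and Ps = 32/3 + (1/6)·122 = 31.
Government outlay = subsidy × quantity = 3 × 122 = 366.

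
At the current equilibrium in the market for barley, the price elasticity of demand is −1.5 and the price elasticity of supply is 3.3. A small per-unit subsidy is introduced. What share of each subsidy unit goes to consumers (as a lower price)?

For a small subsidy around the equilibrium, the benefit split depends on the relative slopes, which at a point are proportional to the elasticities.
Buyer share = εs/(εs + |εd|) = 3.3/(3.3 + 1.5) = 0.6875; seller share = |εd|/(εs + |εd|) = 0.3125.

Consumer share = 0.6875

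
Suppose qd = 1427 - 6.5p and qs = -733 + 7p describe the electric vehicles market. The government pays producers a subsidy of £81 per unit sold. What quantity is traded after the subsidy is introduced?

Pre-subsidy: 1427 - 6.5p = -733 + 7p gives p* = 160, q* = 387.
With the subsidy, sellers receive ps = pb + 81 for each unit, where pb is the price buyers pay.
Supply in terms of pb becomes qs = -733 + 7(pb + 81) = -166 + 7pb. Setting this equal to demand: 1427 - 6.5pb = -166 + 7pb, so pb = 118.
Sellers receive ps = 118 + 81 = 199; q' = 1427 − 6.5·118 = 660.

q' = 660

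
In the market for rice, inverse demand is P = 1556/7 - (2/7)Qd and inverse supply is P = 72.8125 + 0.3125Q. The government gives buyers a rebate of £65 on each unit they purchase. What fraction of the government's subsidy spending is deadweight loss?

Pre-subsidy: 1556/7 - (2/7)Q = 72.8125 + 0.3125Q gives Q* = 16741/67 and P* = 10110/67.
With the rebate, buyers effectively pay Pb = Ps − 65, where Ps is the price sellers receive.
On the curves, Pb = 1556/7 - (2/7)Q and Ps = 72.8125 + 0.3125Q; the wedge Ps − Pb = 65 gives 72.8125 + 0.3125Q − (1556/7 - (2/7)Q) = 65, so Q' = 24021/67.
Then Pb = 1556/7 − (2/7)·(24021/67) = 8030/67 and Ps = 72.8125 + 0.3125·(24021/67) = 12385/67.
ΔCS = ½(16741/67 + 24021/67)(10110/67 − 8030/67) = 42392480/4489; ΔPS = ½(16741/67 + 24021/67)(12385/67 − 10110/67) = 46366775/4489.
Government spending = 65 × 24021/67 = 1561365/67.
DWL = ½ × 65 × (24021/67 − 16741/67) = 236600/67; fraction = (236600/67) / (1561365/67) = 3640/24021.

DWL / government spending = 3640/24021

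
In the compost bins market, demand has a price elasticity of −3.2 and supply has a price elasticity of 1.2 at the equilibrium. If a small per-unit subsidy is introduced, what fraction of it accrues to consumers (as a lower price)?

For a small subsidy around the equilibrium, the benefit split depends on the relative slopes, which at a point are proportional to the elasticities.
Buyer share = εs/(εs + |εd|) = 1.2/(1.2 + 3.2) = 3/11; seller share = |εd|/(εs + |εd|) = 8/11.

Consumer share = 3/11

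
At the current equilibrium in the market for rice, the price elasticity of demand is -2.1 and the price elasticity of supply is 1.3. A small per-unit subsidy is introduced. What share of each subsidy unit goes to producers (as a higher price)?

For a small subsidy around the equilibrium, the benefit split depends on the relative slopes, which at a point are proportional to the elasticities.
Buyer share = εs/(εs + |εd|) = 1.3/(1.3 + 2.1) = 13/34; seller share = |εd|/(εs + |εd|) = 21/34.
So producers capture 21/34 of the subsidy.

Producer share = 21/34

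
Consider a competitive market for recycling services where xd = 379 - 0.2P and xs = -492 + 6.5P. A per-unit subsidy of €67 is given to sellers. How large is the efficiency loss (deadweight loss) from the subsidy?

Pre-subsidy: 379 - 0.2P = -492 + 6.5P gives P* = 130, x* = 353.
With the subsidy, sellers receive Ps = Pb + 67 for each unit, where Pb is the price buyers pay.
Supply in terms of Pb becomes xs = -492 + 6.5(Pb + 67) = -56.5 + 6.5Pb. Setting this equal to demand: 379 - 0.2Pb = -56.5 + 6.5Pb, so Pb = 65.
Sellers receive Ps = 65 + 67 = 132; x' = 379 − 0.2·65 = 366.
The subsidy expands output by 366 − 353 = 13 past the efficient level; on those units the gap between marginal cost and willingness to pay runs from 0 up to 67.
DWL = ½ × 67 × 13 = 435.5.

Deadweight loss = €435.5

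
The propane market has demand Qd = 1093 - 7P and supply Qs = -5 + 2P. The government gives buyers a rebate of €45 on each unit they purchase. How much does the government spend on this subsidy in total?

Government cost = €13905

Pre-subsidy: 1093 - 7P = -5 + 2P gives P* = 122, Q* = 239.
With the rebate, buyers effectively pay Pb = Ps − 45, where Ps is the price sellers receive.
Demand in terms of Ps becomes Qd = 1093 − 7(Ps − 45) = 1408 - 7Ps. Setting this equal to supply: 1408 - 7Ps = -5 + 2Ps, so Ps = 157.
Buyers pay Pb = 157 − 45 = 112; Q' = -5 + 2·157 = 309.
Government outlay = subsidy × quantity = 45 × 309 = 13905.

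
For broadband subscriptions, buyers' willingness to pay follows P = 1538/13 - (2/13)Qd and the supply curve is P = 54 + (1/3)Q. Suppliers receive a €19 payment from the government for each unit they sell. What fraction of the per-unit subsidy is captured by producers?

Pre-subsidy: 1538/13 - (2/13)Q = 54 + (1/3)Q gives Q* = 132 and P* = 98.
With the subsidy, sellers receive Ps = Pb + 19 for each unit, where Pb is the price buyers pay.
On the curves, Pb = 1538/13 - (2/13)Q and Ps = 54 + (1/3)Q; the wedge Ps − Pb = 19 gives 54 + (1/3)Q − (1538/13 - (2/13)Q) = 19, so Q' = 171.
Then Pb = 1538/13 − (2/13)·171 = 92 and Ps = 54 + (1/3)·171 = 111.
Buyers' price falls by P* − Pb = 98 − 92 = 6; sellers' price rises by Ps − P* = 111 − 98 = 13.
So producers capture 13/19 = 13/19 of each unit of subsidy.

Producer share = 13/19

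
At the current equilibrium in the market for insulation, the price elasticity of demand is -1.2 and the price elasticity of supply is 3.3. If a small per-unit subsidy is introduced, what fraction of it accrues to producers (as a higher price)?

Producer share = 4/15

For a small subsidy around the equilibrium, the benefit split depends on the relative slopes, which at a point are proportional to the elasticities.
Buyer share = εs/(εs + |εd|) = 3.3/(3.3 + 1.2) = 11/15; seller share = |εd|/(εs + |εd|) = 4/15.
So producers capture 4/15 of the subsidy.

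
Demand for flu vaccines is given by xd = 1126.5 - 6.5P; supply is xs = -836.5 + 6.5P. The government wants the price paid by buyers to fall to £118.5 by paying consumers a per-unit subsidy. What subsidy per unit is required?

At a buyer price of 118.5, quantity demanded is 1126.5 − 6.5·118.5 = 356.25.
Sellers supply 356.25 only when they receive Ps with -836.5 + 6.5·Ps = 356.25, i.e. Ps = 183.5.
s = Ps − Pb = 183.5 − 118.5 = 65.

Required subsidy s = £65 per unit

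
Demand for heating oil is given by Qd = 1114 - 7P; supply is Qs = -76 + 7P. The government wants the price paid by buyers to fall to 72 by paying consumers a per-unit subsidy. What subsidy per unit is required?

Required subsidy s = 26 per unit

At a buyer price of 72, quantity demanded is 1114 − 7·72 = 610.
Sellers supply 610 only when they receive Ps with -76 + 7·Ps = 610, i.e. Ps = 98.
s = Ps − Pb = 98 − 72 = 26.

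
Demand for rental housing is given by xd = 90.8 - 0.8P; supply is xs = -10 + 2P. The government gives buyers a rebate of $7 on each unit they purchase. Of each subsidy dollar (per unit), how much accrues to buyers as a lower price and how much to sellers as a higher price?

Pre-subsidy: 90.8 - 0.8P = -10 + 2P gives P* = 36, x* = 62.
With the rebate, buyers effectively pay Pb = Ps − 7, where Ps is the price sellers receive.
Demand in terms of Ps becomes xd = 90.8 − 0.8(Ps − 7) = 96.4 - 0.8Ps. Setting this equal to supply: 96.4 - 0.8Ps = -10 + 2Ps, so Ps = 38.
Buyers pay Pb = 38 − 7 = 31; x' = -10 + 2·38 = 66.
Buyers' price falls by P* − Pb = 36 − 31 = 5; sellers' price rises by Ps − P* = 38 − 36 = 2.

Buyers gain $5 per unit; sellers gain $2 per unit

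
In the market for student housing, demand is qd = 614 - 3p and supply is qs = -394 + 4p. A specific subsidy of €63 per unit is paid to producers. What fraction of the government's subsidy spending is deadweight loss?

DWL / government spending = 27/145

Pre-subsidy: 614 - 3p = -394 + 4p gives p* = 144, q* = 182.
With the subsidy, sellers receive ps = pb + 63 for each unit, where pb is the price buyers pay.
Supply in terms of pb becomes qs = -394 + 4(pb + 63) = -142 + 4pb. Setting this equal to demand: 614 - 3pb = -142 + 4pb, so pb = 108.
Sellers receive ps = 108 + 63 = 171; q' = 614 − 3·108 = 290.
ΔCS = ½(182 + 290)(144 − 108) = 8496; ΔPS = ½(182 + 290)(171 − 144) = 6372.
Government spending = 63 × 290 = 18270.
DWL = ½ × 63 × (290 − 182) = 3402; fraction = 3402 / 18270 = 27/145.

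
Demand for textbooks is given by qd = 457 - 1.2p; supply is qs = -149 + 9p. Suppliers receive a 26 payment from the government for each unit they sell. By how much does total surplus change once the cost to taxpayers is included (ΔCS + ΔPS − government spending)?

Pre-subsidy: 457 - 1.2p = -149 + 9p gives p* = 1010/17, q* = 6557/17.
With the subsidy, sellers receive ps = pb + 26 for each unit, where pb is the price buyers pay.
Supply in terms of pb becomes qs = -149 + 9(pb + 26) = 85 + 9pb. Setting this equal to demand: 457 - 1.2pb = 85 + 9pb, so pb = 620/17.
Sellers receive ps = 620/17 + 26 = 1062/17; q' = 457 − 1.2·(620/17) = 7025/17.
ΔCS = ½(6557/17 + 7025/17)(1010/17 − 620/17) = 2648490/289; ΔPS = ½(6557/17 + 7025/17)(1062/17 − 1010/17) = 353132/289.
Government spending = 26 × 7025/17 = 182650/17.
Net change = 2648490/289 + 353132/289 − 182650/17 = -6084/17. The loss equals the DWL triangle ½·26·468/17.

Net change in total surplus = -6084/17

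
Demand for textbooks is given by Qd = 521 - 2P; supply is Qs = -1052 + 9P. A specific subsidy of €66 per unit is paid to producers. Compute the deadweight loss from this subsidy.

Deadweight loss = €3564

Pre-subsidy: 521 - 2P = -1052 + 9P gives P* = 143, Q* = 235.
With the subsidy, sellers receive Ps = Pb + 66 for each unit, where Pb is the price buyers pay.
Supply in terms of Pb becomes Qs = -1052 + 9(Pb + 66) = -458 + 9Pb. Setting this equal to demand: 521 - 2Pb = -458 + 9Pb, so Pb = 89.
Sellers receive Ps = 89 + 66 = 155; Q' = 521 − 2·89 = 343.
The subsidy expands output by 343 − 235 = 108 past the efficient level; on those units the gap between marginal cost and willingness to pay runs from 0 up to 66.
DWL = ½ × 66 × 108 = 3564.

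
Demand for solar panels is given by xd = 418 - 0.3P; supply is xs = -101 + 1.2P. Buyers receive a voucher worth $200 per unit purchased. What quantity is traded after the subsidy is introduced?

x' = 362.2

Pre-subsidy: 418 - 0.3P = -101 + 1.2P gives P* = 346, x* = 314.2.
With the rebate, buyers effectively pay Pb = Ps − 200, where Ps is the price sellers receive.
Demand in terms of Ps becomes xd = 418 − 0.3(Ps − 200) = 478 - 0.3Ps. Setting this equal to supply: 478 - 0.3Ps = -101 + 1.2Ps, so Ps = 386.
Buyers pay Pb = 386 − 200 = 186; x' = -101 + 1.2·386 = 362.2.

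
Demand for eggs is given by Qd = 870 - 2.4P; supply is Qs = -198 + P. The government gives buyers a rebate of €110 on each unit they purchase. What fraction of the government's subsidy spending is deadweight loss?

Pre-subsidy: 870 - 2.4P = -198 + P gives P* = 5340/17, Q* = 1974/17.
With the rebate, buyers effectively pay Pb = Ps − 110, where Ps is the price sellers receive.
Demand in terms of Ps becomes Qd = 870 − 2.4(Ps − 110) = 1134 - 2.4Ps. Setting this equal to supply: 1134 - 2.4Ps = -198 + Ps, so Ps = 6660/17.
Buyers pay Pb = 6660/17 − 110 = 4790/17; Q' = -198 + 1·(6660/17) = 3294/17.
ΔCS = ½(1974/17 + 3294/17)(5340/17 − 4790/17) = 1448700/289; ΔPS = ½(1974/17 + 3294/17)(6660/17 − 5340/17) = 3476880/289.
Government spending = 110 × 3294/17 = 362340/17.
DWL = ½ × 110 × (3294/17 − 1974/17) = 72600/17; fraction = (72600/17) / (362340/17) = 110/549.

DWL / government spending = 110/549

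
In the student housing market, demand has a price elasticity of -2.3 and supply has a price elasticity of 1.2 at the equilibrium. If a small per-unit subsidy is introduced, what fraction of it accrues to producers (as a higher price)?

For a small subsidy around the equilibrium, the benefit split depends on the relative slopes, which at a point are proportional to the elasticities.
Buyer share = εs/(εs + |εd|) = 1.2/(1.2 + 2.3) = 12/35; seller share = |εd|/(εs + |εd|) = 23/35.
So producers capture 23/35 of the subsidy.

Producer share = 23/35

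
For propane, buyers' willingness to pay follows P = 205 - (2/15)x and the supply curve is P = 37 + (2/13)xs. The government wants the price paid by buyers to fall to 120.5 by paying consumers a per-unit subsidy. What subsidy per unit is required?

Required subsidy s = 14 per unit

At a buyer price of 120.5, quantity demanded is 1537.5 − 7.5·120.5 = 633.75.
Sellers supply 633.75 only when they receive Ps = 37 + (2/13)·633.75 = 134.5.
s = Ps − Pb = 134.5 − 120.5 = 14.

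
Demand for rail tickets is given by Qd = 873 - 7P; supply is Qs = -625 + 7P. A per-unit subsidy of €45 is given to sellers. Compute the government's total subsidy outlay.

Pre-subsidy: 873 - 7P = -625 + 7P gives P* = 107, Q* = 124.
With the subsidy, sellers receive Ps = Pb + 45 for each unit, where Pb is the price buyers pay.
Supply in terms of Pb becomes Qs = -625 + 7(Pb + 45) = -310 + 7Pb. Setting this equal to demand: 873 - 7Pb = -310 + 7Pb, so Pb = 84.5.
Sellers receive Ps = 84.5 + 45 = 129.5; Q' = 873 − 7·84.5 = 281.5.
Government outlay = subsidy × quantity = 45 × 281.5 = 12667.5.

Government cost = €12667.5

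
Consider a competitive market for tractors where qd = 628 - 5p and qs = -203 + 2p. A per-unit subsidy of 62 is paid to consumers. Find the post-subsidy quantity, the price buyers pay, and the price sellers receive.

q' = 123; buyers pay 101; sellers receive 163

Pre-subsidy: 628 - 5p = -203 + 2p gives p* = 831/7, q* = 241/7.
With the rebate, buyers effectively pay pb = ps − 62, where ps is the price sellers receive.
Demand in terms of ps becomes qd = 628 − 5(ps − 62) = 938 - 5ps. Setting this equal to supply: 938 - 5ps = -203 + 2ps, so ps = 163.
Buyers pay pb = 163 − 62 = 101; q' = -203 + 2·163 = 123.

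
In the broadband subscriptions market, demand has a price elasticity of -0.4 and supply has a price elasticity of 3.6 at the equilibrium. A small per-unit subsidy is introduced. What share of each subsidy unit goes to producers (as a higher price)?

For a small subsidy around the equilibrium, the benefit split depends on the relative slopes, which at a point are proportional to the elasticities.
Buyer share = εs/(εs + |εd|) = 3.6/(3.6 + 0.4) = 0.9; seller share = |εd|/(εs + |εd|) = 0.1.
So producers capture 0.1 of the subsidy.

Producer share = 0.1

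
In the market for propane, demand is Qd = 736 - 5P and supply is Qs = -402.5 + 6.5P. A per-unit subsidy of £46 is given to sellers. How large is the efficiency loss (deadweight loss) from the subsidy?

Pre-subsidy: 736 - 5P = -402.5 + 6.5P gives P* = 99, Q* = 241.
With the subsidy, sellers receive Ps = Pb + 46 for each unit, where Pb is the price buyers pay.
Supply in terms of Pb becomes Qs = -402.5 + 6.5(Pb + 46) = -103.5 + 6.5Pb. Setting this equal to demand: 736 - 5Pb = -103.5 + 6.5Pb, so Pb = 73.
Sellers receive Ps = 73 + 46 = 119; Q' = 736 − 5·73 = 371.
The subsidy expands output by 371 − 241 = 130 past the efficient level; on those units the gap between marginal cost and willingness to pay runs from 0 up to 46.
DWL = ½ × 46 × 130 = 2990.

Deadweight loss = £2990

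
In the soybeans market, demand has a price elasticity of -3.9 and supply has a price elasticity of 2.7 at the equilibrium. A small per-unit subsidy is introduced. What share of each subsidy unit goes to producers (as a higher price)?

Producer share = 13/22

For a small subsidy around the equilibrium, the benefit split depends on the relative slopes, which at a point are proportional to the elasticities.
Buyer share = εs/(εs + |εd|) = 2.7/(2.7 + 3.9) = 9/22; seller share = |εd|/(εs + |εd|) = 13/22.
So producers capture 13/22 of the subsidy.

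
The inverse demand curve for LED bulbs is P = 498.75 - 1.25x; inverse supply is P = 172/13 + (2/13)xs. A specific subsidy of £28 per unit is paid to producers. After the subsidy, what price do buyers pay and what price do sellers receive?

Buyers pay 3030/73; sellers receive 5074/73

Pre-subsidy: 498.75 - 1.25x = 172/13 + (2/13)x gives x* = 25247/73 and P* = 4850/73.
With the subsidy, sellers receive Ps = Pb + 28 for each unit, where Pb is the price buyers pay.
On the curves, Pb = 498.75 - 1.25x and Ps = 172/13 + (2/13)x; the wedge Ps − Pb = 28 gives 172/13 + (2/13)x − (498.75 - 1.25x) = 28, so x' = 26703/73.
Then Pb = 498.75 − 1.25·(26703/73) = 3030/73 and Ps = 172/13 + (2/13)·(26703/73) = 5074/73.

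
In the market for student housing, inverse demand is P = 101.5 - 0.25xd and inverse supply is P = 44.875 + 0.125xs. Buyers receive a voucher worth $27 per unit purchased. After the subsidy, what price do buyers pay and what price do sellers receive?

Buyers pay $45.75; sellers receive $72.75

Pre-subsidy: 101.5 - 0.25x = 44.875 + 0.125x gives x* = 151 and P* = 63.75.
With the rebate, buyers effectively pay Pb = Ps − 27, where Ps is the price sellers receive.
On the curves, Pb = 101.5 - 0.25x and Ps = 44.875 + 0.125x; the wedge Ps − Pb = 27 gives 44.875 + 0.125x − (101.5 - 0.25x) = 27, so x' = 223.
Then Pb = 101.5 − 0.25·223 = 45.75 and Ps = 44.875 + 0.125·223 = 72.75.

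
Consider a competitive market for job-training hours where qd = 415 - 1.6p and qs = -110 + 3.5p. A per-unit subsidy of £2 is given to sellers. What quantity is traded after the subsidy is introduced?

Pre-subsidy: 415 - 1.6p = -110 + 3.5p gives p* = 1750/17, q* = 4255/17.
With the subsidy, sellers receive ps = pb + 2 for each unit, where pb is the price buyers pay.
Supply in terms of pb becomes qs = -110 + 3.5(pb + 2) = -103 + 3.5pb. Setting this equal to demand: 415 - 1.6pb = -103 + 3.5pb, so pb = 5180/51.
Sellers receive ps = 5180/51 + 2 = 5282/51; q' = 415 − 1.6·(5180/51) = 12877/51.

q' = 12877/51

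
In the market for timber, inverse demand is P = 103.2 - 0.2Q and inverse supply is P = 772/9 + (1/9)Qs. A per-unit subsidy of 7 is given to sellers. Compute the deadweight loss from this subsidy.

Pre-subsidy: 103.2 - 0.2Q = 772/9 + (1/9)Q gives Q* = 56 and P* = 92.
With the subsidy, sellers receive Ps = Pb + 7 for each unit, where Pb is the price buyers pay.
On the curves, Pb = 103.2 - 0.2Q and Ps = 772/9 + (1/9)Q; the wedge Ps − Pb = 7 gives 772/9 + (1/9)Q − (103.2 - 0.2Q) = 7, so Q' = 78.5.
Then Pb = 103.2 − 0.2·78.5 = 87.5 and Ps = 772/9 + (1/9)·78.5 = 94.5.
The subsidy expands output by 78.5 − 56 = 22.5 past the efficient level; on those units the gap between marginal cost and willingness to pay runs from 0 up to 7.
DWL = ½ × 7 × 22.5 = 78.75.

Deadweight loss = 78.75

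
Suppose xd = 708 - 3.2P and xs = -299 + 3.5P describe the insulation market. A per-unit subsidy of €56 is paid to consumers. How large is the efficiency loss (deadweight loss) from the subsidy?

Deadweight loss = 175616/67

Pre-subsidy: 708 - 3.2P = -299 + 3.5P gives P* = 10070/67, x* = 15212/67.
With the rebate, buyers effectively pay Pb = Ps − 56, where Ps is the price sellers receive.
Demand in terms of Ps becomes xd = 708 − 3.2(Ps − 56) = 887.2 - 3.2Ps. Setting this equal to supply: 887.2 - 3.2Ps = -299 + 3.5Ps, so Ps = 11862/67.
Buyers pay Pb = 11862/67 − 56 = 8110/67; x' = -299 + 3.5·(11862/67) = 21484/67.
The subsidy expands output by 21484/67 − 15212/67 = 6272/67 past the efficient level; on those units the gap between marginal cost and willingness to pay runs from 0 up to 56.
DWL = ½ × 56 × 6272/67 = 175616/67.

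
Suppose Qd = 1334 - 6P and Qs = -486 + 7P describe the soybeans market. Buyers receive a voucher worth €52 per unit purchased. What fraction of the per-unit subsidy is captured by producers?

Producer share = 6/13

Pre-subsidy: 1334 - 6P = -486 + 7P gives P* = 140, Q* = 494.
With the rebate, buyers effectively pay Pb = Ps − 52, where Ps is the price sellers receive.
Demand in terms of Ps becomes Qd = 1334 − 6(Ps − 52) = 1646 - 6Ps. Setting this equal to supply: 1646 - 6Ps = -486 + 7Ps, so Ps = 164.
Buyers pay Pb = 164 − 52 = 112; Q' = -486 + 7·164 = 662.
Buyers' price falls by P* − Pb = 140 − 112 = 28; sellers' price rises by Ps − P* = 164 − 140 = 24.
So producers capture 24/52 = 6/13 of each unit of subsidy.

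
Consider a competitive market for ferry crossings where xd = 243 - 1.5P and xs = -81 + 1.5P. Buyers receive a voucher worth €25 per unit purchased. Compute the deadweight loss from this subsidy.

Pre-subsidy: 243 - 1.5P = -81 + 1.5P gives P* = 108, x* = 81.
With the rebate, buyers effectively pay Pb = Ps − 25, where Ps is the price sellers receive.
Demand in terms of Ps becomes xd = 243 − 1.5(Ps − 25) = 280.5 - 1.5Ps. Setting this equal to supply: 280.5 - 1.5Ps = -81 + 1.5Ps, so Ps = 120.5.
Buyers pay Pb = 120.5 − 25 = 95.5; x' = -81 + 1.5·120.5 = 99.75.
The subsidy expands output by 99.75 − 81 = 18.75 past the efficient level; on those units the gap between marginal cost and willingness to pay runs from 0 up to 25.
DWL = ½ × 25 × 18.75 = 234.375.

Deadweight loss = €234.375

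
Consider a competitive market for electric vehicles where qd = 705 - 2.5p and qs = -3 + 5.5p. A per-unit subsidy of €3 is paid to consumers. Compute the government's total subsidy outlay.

Government cost = €1466.71875

Pre-subsidy: 705 - 2.5p = -3 + 5.5p gives p* = 88.5, q* = 483.75.
With the rebate, buyers effectively pay pb = ps − 3, where ps is the price sellers receive.
Demand in terms of ps becomes qd = 705 − 2.5(ps − 3) = 712.5 - 2.5ps. Setting this equal to supply: 712.5 - 2.5ps = -3 + 5.5ps, so ps = 89.4375.
Buyers pay pb = 89.4375 − 3 = 86.4375; q' = -3 + 5.5·89.4375 = 488.90625.
Government outlay = subsidy × quantity = 3 × 488.90625 = 1466.71875.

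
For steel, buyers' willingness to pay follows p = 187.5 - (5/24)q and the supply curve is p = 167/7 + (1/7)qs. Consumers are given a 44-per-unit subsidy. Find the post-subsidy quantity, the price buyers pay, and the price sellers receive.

q' = 34884/59; buyers pay 3795/59; sellers receive 6391/59

Pre-subsidy: 187.5 - (5/24)q = 167/7 + (1/7)q gives q* = 27492/59 and p* = 5335/59.
With the rebate, buyers effectively pay pb = ps − 44, where ps is the price sellers receive.
On the curves, pb = 187.5 - (5/24)q and ps = 167/7 + (1/7)q; the wedge ps − pb = 44 gives 167/7 + (1/7)q − (187.5 - (5/24)q) = 44, so q' = 34884/59.
Then pb = 187.5 − (5/24)·(34884/59) = 3795/59 and ps = 167/7 + (1/7)·(34884/59) = 6391/59.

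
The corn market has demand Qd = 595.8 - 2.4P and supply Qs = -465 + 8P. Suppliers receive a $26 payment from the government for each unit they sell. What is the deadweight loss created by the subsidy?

Deadweight loss = $624

Pre-subsidy: 595.8 - 2.4P = -465 + 8P gives P* = 102, Q* = 351.
With the subsidy, sellers receive Ps = Pb + 26 for each unit, where Pb is the price buyers pay.
Supply in terms of Pb becomes Qs = -465 + 8(Pb + 26) = -257 + 8Pb. Setting this equal to demand: 595.8 - 2.4Pb = -257 + 8Pb, so Pb = 82.
Sellers receive Ps = 82 + 26 = 108; Q' = 595.8 − 2.4·82 = 399.
The subsidy expands output by 399 − 351 = 48 past the efficient level; on those units the gap between marginal cost and willingness to pay runs from 0 up to 26.
DWL = ½ × 26 × 48 = 624.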